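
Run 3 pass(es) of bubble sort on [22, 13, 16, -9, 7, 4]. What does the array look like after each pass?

After pass 1: [13, 16, -9, 7, 4, 22] (5 swaps)
After pass 2: [13, -9, 7, 4, 16, 22] (3 swaps)
After pass 3: [-9, 7, 4, 13, 16, 22] (3 swaps)
Total swaps: 11


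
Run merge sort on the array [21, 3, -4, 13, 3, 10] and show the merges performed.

Divide and conquer:
  Merge [3] + [-4] -> [-4, 3]
  Merge [21] + [-4, 3] -> [-4, 3, 21]
  Merge [3] + [10] -> [3, 10]
  Merge [13] + [3, 10] -> [3, 10, 13]
  Merge [-4, 3, 21] + [3, 10, 13] -> [-4, 3, 3, 10, 13, 21]


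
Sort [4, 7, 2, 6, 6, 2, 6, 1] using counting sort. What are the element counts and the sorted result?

Count array: [0, 1, 2, 0, 1, 0, 3, 1]
(count[i] = number of elements equal to i)
Cumulative count: [0, 1, 3, 3, 4, 4, 7, 8]
Sorted: [1, 2, 2, 4, 6, 6, 6, 7]


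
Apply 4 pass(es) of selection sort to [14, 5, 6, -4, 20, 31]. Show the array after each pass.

Pass 1: Select minimum -4 at index 3, swap -> [-4, 5, 6, 14, 20, 31]
Pass 2: Select minimum 5 at index 1, swap -> [-4, 5, 6, 14, 20, 31]
Pass 3: Select minimum 6 at index 2, swap -> [-4, 5, 6, 14, 20, 31]
Pass 4: Select minimum 14 at index 3, swap -> [-4, 5, 6, 14, 20, 31]


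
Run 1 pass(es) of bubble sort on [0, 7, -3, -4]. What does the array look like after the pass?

After pass 1: [0, -3, -4, 7] (2 swaps)
Total swaps: 2


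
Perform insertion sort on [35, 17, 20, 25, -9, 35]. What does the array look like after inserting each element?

First element 35 is already 'sorted'
Insert 17: shifted 1 elements -> [17, 35, 20, 25, -9, 35]
Insert 20: shifted 1 elements -> [17, 20, 35, 25, -9, 35]
Insert 25: shifted 1 elements -> [17, 20, 25, 35, -9, 35]
Insert -9: shifted 4 elements -> [-9, 17, 20, 25, 35, 35]
Insert 35: shifted 0 elements -> [-9, 17, 20, 25, 35, 35]


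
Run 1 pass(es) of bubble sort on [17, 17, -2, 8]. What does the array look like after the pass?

After pass 1: [17, -2, 8, 17] (2 swaps)
Total swaps: 2


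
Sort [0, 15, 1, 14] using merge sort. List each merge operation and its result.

Divide and conquer:
  Merge [0] + [15] -> [0, 15]
  Merge [1] + [14] -> [1, 14]
  Merge [0, 15] + [1, 14] -> [0, 1, 14, 15]


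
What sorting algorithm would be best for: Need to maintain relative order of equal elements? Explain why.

Best choice: Merge sort or Insertion sort
Reason: Both are stable; quicksort and heapsort are not stable


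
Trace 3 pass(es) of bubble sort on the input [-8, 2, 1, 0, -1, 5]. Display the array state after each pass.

After pass 1: [-8, 1, 0, -1, 2, 5] (3 swaps)
After pass 2: [-8, 0, -1, 1, 2, 5] (2 swaps)
After pass 3: [-8, -1, 0, 1, 2, 5] (1 swaps)
Total swaps: 6


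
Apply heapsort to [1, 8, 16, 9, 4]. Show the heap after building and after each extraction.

Build heap: [16, 9, 1, 8, 4]
Extract 16: [9, 8, 1, 4, 16]
Extract 9: [8, 4, 1, 9, 16]
Extract 8: [4, 1, 8, 9, 16]
Extract 4: [1, 4, 8, 9, 16]


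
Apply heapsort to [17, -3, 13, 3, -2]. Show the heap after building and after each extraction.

Build heap: [17, 3, 13, -3, -2]
Extract 17: [13, 3, -2, -3, 17]
Extract 13: [3, -3, -2, 13, 17]
Extract 3: [-2, -3, 3, 13, 17]
Extract -2: [-3, -2, 3, 13, 17]


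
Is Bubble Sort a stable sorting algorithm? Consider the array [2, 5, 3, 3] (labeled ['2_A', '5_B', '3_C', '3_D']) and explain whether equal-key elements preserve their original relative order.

Trace Bubble Sort on the labeled array (the key is the number; the letter only tracks identity):
  After pass 1: [2_A, 3_C, 3_D, 5_B]
  After pass 2: [2_A, 3_C, 3_D, 5_B] (no swaps, done)
Final order: [2_A, 3_C, 3_D, 5_B]
Equal keys:
  value 3: originally 3_C, 3_D; after sorting 3_C, 3_D -> order preserved
All equal keys kept their original relative order. Bubble Sort is stable: it only swaps adjacent elements when the left one is strictly greater, so equal keys never move past each other.
Answer: Stable


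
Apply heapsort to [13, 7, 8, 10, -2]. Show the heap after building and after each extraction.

Build heap: [13, 10, 8, 7, -2]
Extract 13: [10, 7, 8, -2, 13]
Extract 10: [8, 7, -2, 10, 13]
Extract 8: [7, -2, 8, 10, 13]
Extract 7: [-2, 7, 8, 10, 13]


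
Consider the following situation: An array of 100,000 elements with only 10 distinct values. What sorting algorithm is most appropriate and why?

Best choice: 3-way quicksort or Counting sort
Reason: 3-way (Dutch national flag) partitioning groups every copy of the pivot together, so with only d=10 distinct keys quicksort finishes in O(n log d) expected time, which is effectively linear; counting sort runs in O(n + k) where k is the size of the key range (not the number of distinct values), so it is linear when the 10 values are integers drawn from a small known range


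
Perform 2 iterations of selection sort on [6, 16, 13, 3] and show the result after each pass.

Pass 1: Select minimum 3 at index 3, swap -> [3, 16, 13, 6]
Pass 2: Select minimum 6 at index 3, swap -> [3, 6, 13, 16]


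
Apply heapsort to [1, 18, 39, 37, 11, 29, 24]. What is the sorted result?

Build heap: [39, 37, 29, 18, 11, 1, 24]
Extract 39: [37, 24, 29, 18, 11, 1, 39]
Extract 37: [29, 24, 1, 18, 11, 37, 39]
Extract 29: [24, 18, 1, 11, 29, 37, 39]
Extract 24: [18, 11, 1, 24, 29, 37, 39]
Extract 18: [11, 1, 18, 24, 29, 37, 39]
Extract 11: [1, 11, 18, 24, 29, 37, 39]


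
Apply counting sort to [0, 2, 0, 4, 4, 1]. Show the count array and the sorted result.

Count array: [2, 1, 1, 0, 2]
(count[i] = number of elements equal to i)
Cumulative count: [2, 3, 4, 4, 6]
Sorted: [0, 0, 1, 2, 4, 4]


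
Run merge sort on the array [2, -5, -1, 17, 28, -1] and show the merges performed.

Divide and conquer:
  Merge [-5] + [-1] -> [-5, -1]
  Merge [2] + [-5, -1] -> [-5, -1, 2]
  Merge [28] + [-1] -> [-1, 28]
  Merge [17] + [-1, 28] -> [-1, 17, 28]
  Merge [-5, -1, 2] + [-1, 17, 28] -> [-5, -1, -1, 2, 17, 28]


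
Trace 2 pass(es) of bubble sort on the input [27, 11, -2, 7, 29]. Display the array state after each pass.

After pass 1: [11, -2, 7, 27, 29] (3 swaps)
After pass 2: [-2, 7, 11, 27, 29] (2 swaps)
Total swaps: 5


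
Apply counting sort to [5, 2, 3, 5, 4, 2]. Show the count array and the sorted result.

Count array: [0, 0, 2, 1, 1, 2]
(count[i] = number of elements equal to i)
Cumulative count: [0, 0, 2, 3, 4, 6]
Sorted: [2, 2, 3, 4, 5, 5]


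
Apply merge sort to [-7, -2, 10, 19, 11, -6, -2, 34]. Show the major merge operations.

Divide and conquer:
  Merge [-7] + [-2] -> [-7, -2]
  Merge [10] + [19] -> [10, 19]
  Merge [-7, -2] + [10, 19] -> [-7, -2, 10, 19]
  Merge [11] + [-6] -> [-6, 11]
  Merge [-2] + [34] -> [-2, 34]
  Merge [-6, 11] + [-2, 34] -> [-6, -2, 11, 34]
  Merge [-7, -2, 10, 19] + [-6, -2, 11, 34] -> [-7, -6, -2, -2, 10, 11, 19, 34]


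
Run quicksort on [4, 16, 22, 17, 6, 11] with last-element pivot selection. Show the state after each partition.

Partition 1: pivot=11 at index 2 -> [4, 6, 11, 17, 16, 22]
Partition 2: pivot=6 at index 1 -> [4, 6, 11, 17, 16, 22]
Partition 3: pivot=22 at index 5 -> [4, 6, 11, 17, 16, 22]
Partition 4: pivot=16 at index 3 -> [4, 6, 11, 16, 17, 22]


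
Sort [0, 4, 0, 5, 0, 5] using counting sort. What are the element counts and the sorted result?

Count array: [3, 0, 0, 0, 1, 2]
(count[i] = number of elements equal to i)
Cumulative count: [3, 3, 3, 3, 4, 6]
Sorted: [0, 0, 0, 4, 5, 5]


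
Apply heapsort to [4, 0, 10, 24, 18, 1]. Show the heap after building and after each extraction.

Build heap: [24, 18, 10, 0, 4, 1]
Extract 24: [18, 4, 10, 0, 1, 24]
Extract 18: [10, 4, 1, 0, 18, 24]
Extract 10: [4, 0, 1, 10, 18, 24]
Extract 4: [1, 0, 4, 10, 18, 24]
Extract 1: [0, 1, 4, 10, 18, 24]


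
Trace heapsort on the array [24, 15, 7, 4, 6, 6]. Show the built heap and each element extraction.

Build heap: [24, 15, 7, 4, 6, 6]
Extract 24: [15, 6, 7, 4, 6, 24]
Extract 15: [7, 6, 6, 4, 15, 24]
Extract 7: [6, 4, 6, 7, 15, 24]
Extract 6: [6, 4, 6, 7, 15, 24]
Extract 6: [4, 6, 6, 7, 15, 24]


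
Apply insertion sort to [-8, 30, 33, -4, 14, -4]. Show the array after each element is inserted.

First element -8 is already 'sorted'
Insert 30: shifted 0 elements -> [-8, 30, 33, -4, 14, -4]
Insert 33: shifted 0 elements -> [-8, 30, 33, -4, 14, -4]
Insert -4: shifted 2 elements -> [-8, -4, 30, 33, 14, -4]
Insert 14: shifted 2 elements -> [-8, -4, 14, 30, 33, -4]
Insert -4: shifted 3 elements -> [-8, -4, -4, 14, 30, 33]


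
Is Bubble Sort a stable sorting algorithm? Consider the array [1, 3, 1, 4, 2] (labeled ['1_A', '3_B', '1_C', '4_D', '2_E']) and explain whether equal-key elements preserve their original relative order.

Trace Bubble Sort on the labeled array (the key is the number; the letter only tracks identity):
  After pass 1: [1_A, 1_C, 3_B, 2_E, 4_D]
  After pass 2: [1_A, 1_C, 2_E, 3_B, 4_D]
  After pass 3: [1_A, 1_C, 2_E, 3_B, 4_D] (no swaps, done)
Final order: [1_A, 1_C, 2_E, 3_B, 4_D]
Equal keys:
  value 1: originally 1_A, 1_C; after sorting 1_A, 1_C -> order preserved
All equal keys kept their original relative order. Bubble Sort is stable: it only swaps adjacent elements when the left one is strictly greater, so equal keys never move past each other.
Answer: Stable


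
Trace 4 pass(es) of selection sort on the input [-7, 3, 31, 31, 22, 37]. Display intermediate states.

Pass 1: Select minimum -7 at index 0, swap -> [-7, 3, 31, 31, 22, 37]
Pass 2: Select minimum 3 at index 1, swap -> [-7, 3, 31, 31, 22, 37]
Pass 3: Select minimum 22 at index 4, swap -> [-7, 3, 22, 31, 31, 37]
Pass 4: Select minimum 31 at index 3, swap -> [-7, 3, 22, 31, 31, 37]


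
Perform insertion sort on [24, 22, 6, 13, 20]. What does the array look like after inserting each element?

First element 24 is already 'sorted'
Insert 22: shifted 1 elements -> [22, 24, 6, 13, 20]
Insert 6: shifted 2 elements -> [6, 22, 24, 13, 20]
Insert 13: shifted 2 elements -> [6, 13, 22, 24, 20]
Insert 20: shifted 2 elements -> [6, 13, 20, 22, 24]


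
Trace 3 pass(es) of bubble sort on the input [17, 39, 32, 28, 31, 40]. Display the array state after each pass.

After pass 1: [17, 32, 28, 31, 39, 40] (3 swaps)
After pass 2: [17, 28, 31, 32, 39, 40] (2 swaps)
After pass 3: [17, 28, 31, 32, 39, 40] (0 swaps)
Total swaps: 5


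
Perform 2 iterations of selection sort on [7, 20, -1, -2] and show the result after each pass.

Pass 1: Select minimum -2 at index 3, swap -> [-2, 20, -1, 7]
Pass 2: Select minimum -1 at index 2, swap -> [-2, -1, 20, 7]


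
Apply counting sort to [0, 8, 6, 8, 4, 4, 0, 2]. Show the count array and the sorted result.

Count array: [2, 0, 1, 0, 2, 0, 1, 0, 2]
(count[i] = number of elements equal to i)
Cumulative count: [2, 2, 3, 3, 5, 5, 6, 6, 8]
Sorted: [0, 0, 2, 4, 4, 6, 8, 8]


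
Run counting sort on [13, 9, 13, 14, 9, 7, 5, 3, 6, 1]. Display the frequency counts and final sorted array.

Count array: [0, 1, 0, 1, 0, 1, 1, 1, 0, 2, 0, 0, 0, 2, 1]
(count[i] = number of elements equal to i)
Cumulative count: [0, 1, 1, 2, 2, 3, 4, 5, 5, 7, 7, 7, 7, 9, 10]
Sorted: [1, 3, 5, 6, 7, 9, 9, 13, 13, 14]


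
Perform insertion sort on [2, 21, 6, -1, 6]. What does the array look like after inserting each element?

First element 2 is already 'sorted'
Insert 21: shifted 0 elements -> [2, 21, 6, -1, 6]
Insert 6: shifted 1 elements -> [2, 6, 21, -1, 6]
Insert -1: shifted 3 elements -> [-1, 2, 6, 21, 6]
Insert 6: shifted 1 elements -> [-1, 2, 6, 6, 21]


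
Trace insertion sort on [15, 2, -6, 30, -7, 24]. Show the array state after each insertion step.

First element 15 is already 'sorted'
Insert 2: shifted 1 elements -> [2, 15, -6, 30, -7, 24]
Insert -6: shifted 2 elements -> [-6, 2, 15, 30, -7, 24]
Insert 30: shifted 0 elements -> [-6, 2, 15, 30, -7, 24]
Insert -7: shifted 4 elements -> [-7, -6, 2, 15, 30, 24]
Insert 24: shifted 1 elements -> [-7, -6, 2, 15, 24, 30]


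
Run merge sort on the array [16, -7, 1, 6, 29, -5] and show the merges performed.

Divide and conquer:
  Merge [-7] + [1] -> [-7, 1]
  Merge [16] + [-7, 1] -> [-7, 1, 16]
  Merge [29] + [-5] -> [-5, 29]
  Merge [6] + [-5, 29] -> [-5, 6, 29]
  Merge [-7, 1, 16] + [-5, 6, 29] -> [-7, -5, 1, 6, 16, 29]


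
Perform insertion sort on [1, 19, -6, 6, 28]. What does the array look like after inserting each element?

First element 1 is already 'sorted'
Insert 19: shifted 0 elements -> [1, 19, -6, 6, 28]
Insert -6: shifted 2 elements -> [-6, 1, 19, 6, 28]
Insert 6: shifted 1 elements -> [-6, 1, 6, 19, 28]
Insert 28: shifted 0 elements -> [-6, 1, 6, 19, 28]


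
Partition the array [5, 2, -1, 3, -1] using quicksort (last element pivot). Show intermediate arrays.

Partition 1: pivot=-1 at index 1 -> [-1, -1, 5, 3, 2]
Partition 2: pivot=2 at index 2 -> [-1, -1, 2, 3, 5]
Partition 3: pivot=5 at index 4 -> [-1, -1, 2, 3, 5]


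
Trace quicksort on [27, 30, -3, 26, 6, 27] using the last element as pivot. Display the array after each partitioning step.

Partition 1: pivot=27 at index 4 -> [27, -3, 26, 6, 27, 30]
Partition 2: pivot=6 at index 1 -> [-3, 6, 26, 27, 27, 30]
Partition 3: pivot=27 at index 3 -> [-3, 6, 26, 27, 27, 30]


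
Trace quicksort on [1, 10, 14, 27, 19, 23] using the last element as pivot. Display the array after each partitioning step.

Partition 1: pivot=23 at index 4 -> [1, 10, 14, 19, 23, 27]
Partition 2: pivot=19 at index 3 -> [1, 10, 14, 19, 23, 27]
Partition 3: pivot=14 at index 2 -> [1, 10, 14, 19, 23, 27]
Partition 4: pivot=10 at index 1 -> [1, 10, 14, 19, 23, 27]


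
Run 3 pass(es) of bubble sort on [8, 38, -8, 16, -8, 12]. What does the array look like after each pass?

After pass 1: [8, -8, 16, -8, 12, 38] (4 swaps)
After pass 2: [-8, 8, -8, 12, 16, 38] (3 swaps)
After pass 3: [-8, -8, 8, 12, 16, 38] (1 swaps)
Total swaps: 8


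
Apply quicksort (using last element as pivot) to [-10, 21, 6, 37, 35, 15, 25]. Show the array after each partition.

Partition 1: pivot=25 at index 4 -> [-10, 21, 6, 15, 25, 37, 35]
Partition 2: pivot=15 at index 2 -> [-10, 6, 15, 21, 25, 37, 35]
Partition 3: pivot=6 at index 1 -> [-10, 6, 15, 21, 25, 37, 35]
Partition 4: pivot=35 at index 5 -> [-10, 6, 15, 21, 25, 35, 37]


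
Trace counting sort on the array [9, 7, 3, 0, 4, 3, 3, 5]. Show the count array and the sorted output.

Count array: [1, 0, 0, 3, 1, 1, 0, 1, 0, 1]
(count[i] = number of elements equal to i)
Cumulative count: [1, 1, 1, 4, 5, 6, 6, 7, 7, 8]
Sorted: [0, 3, 3, 3, 4, 5, 7, 9]


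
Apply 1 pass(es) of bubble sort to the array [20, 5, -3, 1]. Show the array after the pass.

After pass 1: [5, -3, 1, 20] (3 swaps)
Total swaps: 3


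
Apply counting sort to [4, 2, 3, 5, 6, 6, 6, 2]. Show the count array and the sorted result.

Count array: [0, 0, 2, 1, 1, 1, 3]
(count[i] = number of elements equal to i)
Cumulative count: [0, 0, 2, 3, 4, 5, 8]
Sorted: [2, 2, 3, 4, 5, 6, 6, 6]


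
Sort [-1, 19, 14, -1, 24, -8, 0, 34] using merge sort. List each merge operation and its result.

Divide and conquer:
  Merge [-1] + [19] -> [-1, 19]
  Merge [14] + [-1] -> [-1, 14]
  Merge [-1, 19] + [-1, 14] -> [-1, -1, 14, 19]
  Merge [24] + [-8] -> [-8, 24]
  Merge [0] + [34] -> [0, 34]
  Merge [-8, 24] + [0, 34] -> [-8, 0, 24, 34]
  Merge [-1, -1, 14, 19] + [-8, 0, 24, 34] -> [-8, -1, -1, 0, 14, 19, 24, 34]


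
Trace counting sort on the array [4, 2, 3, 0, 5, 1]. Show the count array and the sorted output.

Count array: [1, 1, 1, 1, 1, 1]
(count[i] = number of elements equal to i)
Cumulative count: [1, 2, 3, 4, 5, 6]
Sorted: [0, 1, 2, 3, 4, 5]


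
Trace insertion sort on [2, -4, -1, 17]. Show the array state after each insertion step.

First element 2 is already 'sorted'
Insert -4: shifted 1 elements -> [-4, 2, -1, 17]
Insert -1: shifted 1 elements -> [-4, -1, 2, 17]
Insert 17: shifted 0 elements -> [-4, -1, 2, 17]


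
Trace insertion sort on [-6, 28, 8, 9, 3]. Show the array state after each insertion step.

First element -6 is already 'sorted'
Insert 28: shifted 0 elements -> [-6, 28, 8, 9, 3]
Insert 8: shifted 1 elements -> [-6, 8, 28, 9, 3]
Insert 9: shifted 1 elements -> [-6, 8, 9, 28, 3]
Insert 3: shifted 3 elements -> [-6, 3, 8, 9, 28]


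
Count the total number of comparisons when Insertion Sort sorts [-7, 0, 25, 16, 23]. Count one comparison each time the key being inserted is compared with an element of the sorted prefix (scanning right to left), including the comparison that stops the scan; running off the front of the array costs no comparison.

Insert 0: -7 <= 0 (stop) = 1 comparison(s) -> [-7, 0, 25, 16, 23]
Insert 25: 0 <= 25 (stop) = 1 comparison(s) -> [-7, 0, 25, 16, 23]
Insert 16: 25 > 16 (shift), 0 <= 16 (stop) = 2 comparison(s) -> [-7, 0, 16, 25, 23]
Insert 23: 25 > 23 (shift), 16 <= 23 (stop) = 2 comparison(s) -> [-7, 0, 16, 23, 25]
Total comparisons: 1 + 1 + 2 + 2 = 6


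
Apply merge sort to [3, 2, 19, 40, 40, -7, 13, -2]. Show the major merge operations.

Divide and conquer:
  Merge [3] + [2] -> [2, 3]
  Merge [19] + [40] -> [19, 40]
  Merge [2, 3] + [19, 40] -> [2, 3, 19, 40]
  Merge [40] + [-7] -> [-7, 40]
  Merge [13] + [-2] -> [-2, 13]
  Merge [-7, 40] + [-2, 13] -> [-7, -2, 13, 40]
  Merge [2, 3, 19, 40] + [-7, -2, 13, 40] -> [-7, -2, 2, 3, 13, 19, 40, 40]


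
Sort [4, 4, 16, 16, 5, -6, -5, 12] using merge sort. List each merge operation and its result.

Divide and conquer:
  Merge [4] + [4] -> [4, 4]
  Merge [16] + [16] -> [16, 16]
  Merge [4, 4] + [16, 16] -> [4, 4, 16, 16]
  Merge [5] + [-6] -> [-6, 5]
  Merge [-5] + [12] -> [-5, 12]
  Merge [-6, 5] + [-5, 12] -> [-6, -5, 5, 12]
  Merge [4, 4, 16, 16] + [-6, -5, 5, 12] -> [-6, -5, 4, 4, 5, 12, 16, 16]


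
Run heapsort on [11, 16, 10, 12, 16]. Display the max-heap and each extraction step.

Build heap: [16, 16, 10, 12, 11]
Extract 16: [16, 12, 10, 11, 16]
Extract 16: [12, 11, 10, 16, 16]
Extract 12: [11, 10, 12, 16, 16]
Extract 11: [10, 11, 12, 16, 16]


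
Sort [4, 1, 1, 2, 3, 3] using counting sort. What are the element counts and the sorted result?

Count array: [0, 2, 1, 2, 1]
(count[i] = number of elements equal to i)
Cumulative count: [0, 2, 3, 5, 6]
Sorted: [1, 1, 2, 3, 3, 4]


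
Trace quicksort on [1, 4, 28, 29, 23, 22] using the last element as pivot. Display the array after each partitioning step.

Partition 1: pivot=22 at index 2 -> [1, 4, 22, 29, 23, 28]
Partition 2: pivot=4 at index 1 -> [1, 4, 22, 29, 23, 28]
Partition 3: pivot=28 at index 4 -> [1, 4, 22, 23, 28, 29]


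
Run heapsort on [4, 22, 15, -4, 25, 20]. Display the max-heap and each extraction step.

Build heap: [25, 22, 20, -4, 4, 15]
Extract 25: [22, 15, 20, -4, 4, 25]
Extract 22: [20, 15, 4, -4, 22, 25]
Extract 20: [15, -4, 4, 20, 22, 25]
Extract 15: [4, -4, 15, 20, 22, 25]
Extract 4: [-4, 4, 15, 20, 22, 25]


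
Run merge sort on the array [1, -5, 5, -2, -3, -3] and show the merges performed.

Divide and conquer:
  Merge [-5] + [5] -> [-5, 5]
  Merge [1] + [-5, 5] -> [-5, 1, 5]
  Merge [-3] + [-3] -> [-3, -3]
  Merge [-2] + [-3, -3] -> [-3, -3, -2]
  Merge [-5, 1, 5] + [-3, -3, -2] -> [-5, -3, -3, -2, 1, 5]


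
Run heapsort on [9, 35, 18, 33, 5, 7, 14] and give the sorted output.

Build heap: [35, 33, 18, 9, 5, 7, 14]
Extract 35: [33, 14, 18, 9, 5, 7, 35]
Extract 33: [18, 14, 7, 9, 5, 33, 35]
Extract 18: [14, 9, 7, 5, 18, 33, 35]
Extract 14: [9, 5, 7, 14, 18, 33, 35]
Extract 9: [7, 5, 9, 14, 18, 33, 35]
Extract 7: [5, 7, 9, 14, 18, 33, 35]


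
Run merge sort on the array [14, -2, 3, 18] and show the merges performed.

Divide and conquer:
  Merge [14] + [-2] -> [-2, 14]
  Merge [3] + [18] -> [3, 18]
  Merge [-2, 14] + [3, 18] -> [-2, 3, 14, 18]


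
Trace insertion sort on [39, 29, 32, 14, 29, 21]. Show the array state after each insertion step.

First element 39 is already 'sorted'
Insert 29: shifted 1 elements -> [29, 39, 32, 14, 29, 21]
Insert 32: shifted 1 elements -> [29, 32, 39, 14, 29, 21]
Insert 14: shifted 3 elements -> [14, 29, 32, 39, 29, 21]
Insert 29: shifted 2 elements -> [14, 29, 29, 32, 39, 21]
Insert 21: shifted 4 elements -> [14, 21, 29, 29, 32, 39]


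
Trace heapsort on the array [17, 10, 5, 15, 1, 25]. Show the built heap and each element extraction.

Build heap: [25, 15, 17, 10, 1, 5]
Extract 25: [17, 15, 5, 10, 1, 25]
Extract 17: [15, 10, 5, 1, 17, 25]
Extract 15: [10, 1, 5, 15, 17, 25]
Extract 10: [5, 1, 10, 15, 17, 25]
Extract 5: [1, 5, 10, 15, 17, 25]


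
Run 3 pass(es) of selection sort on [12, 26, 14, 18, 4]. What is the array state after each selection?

Pass 1: Select minimum 4 at index 4, swap -> [4, 26, 14, 18, 12]
Pass 2: Select minimum 12 at index 4, swap -> [4, 12, 14, 18, 26]
Pass 3: Select minimum 14 at index 2, swap -> [4, 12, 14, 18, 26]


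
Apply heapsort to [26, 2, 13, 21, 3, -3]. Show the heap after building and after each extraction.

Build heap: [26, 21, 13, 2, 3, -3]
Extract 26: [21, 3, 13, 2, -3, 26]
Extract 21: [13, 3, -3, 2, 21, 26]
Extract 13: [3, 2, -3, 13, 21, 26]
Extract 3: [2, -3, 3, 13, 21, 26]
Extract 2: [-3, 2, 3, 13, 21, 26]


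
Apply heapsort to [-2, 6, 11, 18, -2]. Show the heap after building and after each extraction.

Build heap: [18, 6, 11, -2, -2]
Extract 18: [11, 6, -2, -2, 18]
Extract 11: [6, -2, -2, 11, 18]
Extract 6: [-2, -2, 6, 11, 18]
Extract -2: [-2, -2, 6, 11, 18]


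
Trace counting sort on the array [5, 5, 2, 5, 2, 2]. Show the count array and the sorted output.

Count array: [0, 0, 3, 0, 0, 3]
(count[i] = number of elements equal to i)
Cumulative count: [0, 0, 3, 3, 3, 6]
Sorted: [2, 2, 2, 5, 5, 5]


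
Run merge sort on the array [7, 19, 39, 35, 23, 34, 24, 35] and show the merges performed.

Divide and conquer:
  Merge [7] + [19] -> [7, 19]
  Merge [39] + [35] -> [35, 39]
  Merge [7, 19] + [35, 39] -> [7, 19, 35, 39]
  Merge [23] + [34] -> [23, 34]
  Merge [24] + [35] -> [24, 35]
  Merge [23, 34] + [24, 35] -> [23, 24, 34, 35]
  Merge [7, 19, 35, 39] + [23, 24, 34, 35] -> [7, 19, 23, 24, 34, 35, 35, 39]


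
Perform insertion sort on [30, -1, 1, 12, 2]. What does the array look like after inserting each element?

First element 30 is already 'sorted'
Insert -1: shifted 1 elements -> [-1, 30, 1, 12, 2]
Insert 1: shifted 1 elements -> [-1, 1, 30, 12, 2]
Insert 12: shifted 1 elements -> [-1, 1, 12, 30, 2]
Insert 2: shifted 2 elements -> [-1, 1, 2, 12, 30]


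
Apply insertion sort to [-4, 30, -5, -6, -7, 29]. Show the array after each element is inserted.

First element -4 is already 'sorted'
Insert 30: shifted 0 elements -> [-4, 30, -5, -6, -7, 29]
Insert -5: shifted 2 elements -> [-5, -4, 30, -6, -7, 29]
Insert -6: shifted 3 elements -> [-6, -5, -4, 30, -7, 29]
Insert -7: shifted 4 elements -> [-7, -6, -5, -4, 30, 29]
Insert 29: shifted 1 elements -> [-7, -6, -5, -4, 29, 30]


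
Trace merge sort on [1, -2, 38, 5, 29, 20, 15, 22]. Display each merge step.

Divide and conquer:
  Merge [1] + [-2] -> [-2, 1]
  Merge [38] + [5] -> [5, 38]
  Merge [-2, 1] + [5, 38] -> [-2, 1, 5, 38]
  Merge [29] + [20] -> [20, 29]
  Merge [15] + [22] -> [15, 22]
  Merge [20, 29] + [15, 22] -> [15, 20, 22, 29]
  Merge [-2, 1, 5, 38] + [15, 20, 22, 29] -> [-2, 1, 5, 15, 20, 22, 29, 38]


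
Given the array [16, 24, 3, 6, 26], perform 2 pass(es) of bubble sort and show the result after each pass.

After pass 1: [16, 3, 6, 24, 26] (2 swaps)
After pass 2: [3, 6, 16, 24, 26] (2 swaps)
Total swaps: 4


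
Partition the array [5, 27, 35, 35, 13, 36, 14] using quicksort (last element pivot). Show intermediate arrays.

Partition 1: pivot=14 at index 2 -> [5, 13, 14, 35, 27, 36, 35]
Partition 2: pivot=13 at index 1 -> [5, 13, 14, 35, 27, 36, 35]
Partition 3: pivot=35 at index 5 -> [5, 13, 14, 35, 27, 35, 36]
Partition 4: pivot=27 at index 3 -> [5, 13, 14, 27, 35, 35, 36]


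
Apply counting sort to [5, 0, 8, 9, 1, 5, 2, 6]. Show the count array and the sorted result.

Count array: [1, 1, 1, 0, 0, 2, 1, 0, 1, 1]
(count[i] = number of elements equal to i)
Cumulative count: [1, 2, 3, 3, 3, 5, 6, 6, 7, 8]
Sorted: [0, 1, 2, 5, 5, 6, 8, 9]


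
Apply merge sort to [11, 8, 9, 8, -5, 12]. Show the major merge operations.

Divide and conquer:
  Merge [8] + [9] -> [8, 9]
  Merge [11] + [8, 9] -> [8, 9, 11]
  Merge [-5] + [12] -> [-5, 12]
  Merge [8] + [-5, 12] -> [-5, 8, 12]
  Merge [8, 9, 11] + [-5, 8, 12] -> [-5, 8, 8, 9, 11, 12]


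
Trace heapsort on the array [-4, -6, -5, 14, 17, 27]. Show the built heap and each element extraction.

Build heap: [27, 17, -4, 14, -6, -5]
Extract 27: [17, 14, -4, -5, -6, 27]
Extract 17: [14, -5, -4, -6, 17, 27]
Extract 14: [-4, -5, -6, 14, 17, 27]
Extract -4: [-5, -6, -4, 14, 17, 27]
Extract -5: [-6, -5, -4, 14, 17, 27]


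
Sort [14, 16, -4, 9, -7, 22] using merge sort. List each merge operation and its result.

Divide and conquer:
  Merge [16] + [-4] -> [-4, 16]
  Merge [14] + [-4, 16] -> [-4, 14, 16]
  Merge [-7] + [22] -> [-7, 22]
  Merge [9] + [-7, 22] -> [-7, 9, 22]
  Merge [-4, 14, 16] + [-7, 9, 22] -> [-7, -4, 9, 14, 16, 22]


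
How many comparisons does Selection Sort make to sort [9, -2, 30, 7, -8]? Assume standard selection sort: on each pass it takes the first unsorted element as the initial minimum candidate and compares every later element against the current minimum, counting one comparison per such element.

Pass 1: scan indices 1..4 for the minimum = 4 comparison(s); min is -8, place at index 0 -> [-8, -2, 30, 7, 9]
Pass 2: scan indices 2..4 for the minimum = 3 comparison(s); min is -2, place at index 1 -> [-8, -2, 30, 7, 9]
Pass 3: scan indices 3..4 for the minimum = 2 comparison(s); min is 7, place at index 2 -> [-8, -2, 7, 30, 9]
Pass 4: scan indices 4..4 for the minimum = 1 comparison(s); min is 9, place at index 3 -> [-8, -2, 7, 9, 30]
Selection sort always scans the whole unsorted suffix, so the count is (n-1) + (n-2) + ... + 1 = n(n-1)/2 = 5*4/2 = 10 regardless of the input order.
Total comparisons: 4 + 3 + 2 + 1 = 10


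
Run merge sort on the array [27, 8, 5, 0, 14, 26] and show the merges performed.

Divide and conquer:
  Merge [8] + [5] -> [5, 8]
  Merge [27] + [5, 8] -> [5, 8, 27]
  Merge [14] + [26] -> [14, 26]
  Merge [0] + [14, 26] -> [0, 14, 26]
  Merge [5, 8, 27] + [0, 14, 26] -> [0, 5, 8, 14, 26, 27]


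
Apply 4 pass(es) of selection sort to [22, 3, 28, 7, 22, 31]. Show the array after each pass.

Pass 1: Select minimum 3 at index 1, swap -> [3, 22, 28, 7, 22, 31]
Pass 2: Select minimum 7 at index 3, swap -> [3, 7, 28, 22, 22, 31]
Pass 3: Select minimum 22 at index 3, swap -> [3, 7, 22, 28, 22, 31]
Pass 4: Select minimum 22 at index 4, swap -> [3, 7, 22, 22, 28, 31]


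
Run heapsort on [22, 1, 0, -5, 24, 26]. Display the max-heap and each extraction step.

Build heap: [26, 24, 22, -5, 1, 0]
Extract 26: [24, 1, 22, -5, 0, 26]
Extract 24: [22, 1, 0, -5, 24, 26]
Extract 22: [1, -5, 0, 22, 24, 26]
Extract 1: [0, -5, 1, 22, 24, 26]
Extract 0: [-5, 0, 1, 22, 24, 26]


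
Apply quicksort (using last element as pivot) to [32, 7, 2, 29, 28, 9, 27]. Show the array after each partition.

Partition 1: pivot=27 at index 3 -> [7, 2, 9, 27, 28, 32, 29]
Partition 2: pivot=9 at index 2 -> [7, 2, 9, 27, 28, 32, 29]
Partition 3: pivot=2 at index 0 -> [2, 7, 9, 27, 28, 32, 29]
Partition 4: pivot=29 at index 5 -> [2, 7, 9, 27, 28, 29, 32]


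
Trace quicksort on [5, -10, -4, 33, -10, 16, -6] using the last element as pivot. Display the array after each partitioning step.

Partition 1: pivot=-6 at index 2 -> [-10, -10, -6, 33, 5, 16, -4]
Partition 2: pivot=-10 at index 1 -> [-10, -10, -6, 33, 5, 16, -4]
Partition 3: pivot=-4 at index 3 -> [-10, -10, -6, -4, 5, 16, 33]
Partition 4: pivot=33 at index 6 -> [-10, -10, -6, -4, 5, 16, 33]
Partition 5: pivot=16 at index 5 -> [-10, -10, -6, -4, 5, 16, 33]


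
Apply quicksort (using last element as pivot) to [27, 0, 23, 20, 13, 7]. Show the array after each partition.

Partition 1: pivot=7 at index 1 -> [0, 7, 23, 20, 13, 27]
Partition 2: pivot=27 at index 5 -> [0, 7, 23, 20, 13, 27]
Partition 3: pivot=13 at index 2 -> [0, 7, 13, 20, 23, 27]
Partition 4: pivot=23 at index 4 -> [0, 7, 13, 20, 23, 27]


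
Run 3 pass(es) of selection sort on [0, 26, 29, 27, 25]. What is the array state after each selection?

Pass 1: Select minimum 0 at index 0, swap -> [0, 26, 29, 27, 25]
Pass 2: Select minimum 25 at index 4, swap -> [0, 25, 29, 27, 26]
Pass 3: Select minimum 26 at index 4, swap -> [0, 25, 26, 27, 29]


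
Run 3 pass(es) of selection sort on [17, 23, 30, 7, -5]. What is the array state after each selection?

Pass 1: Select minimum -5 at index 4, swap -> [-5, 23, 30, 7, 17]
Pass 2: Select minimum 7 at index 3, swap -> [-5, 7, 30, 23, 17]
Pass 3: Select minimum 17 at index 4, swap -> [-5, 7, 17, 23, 30]


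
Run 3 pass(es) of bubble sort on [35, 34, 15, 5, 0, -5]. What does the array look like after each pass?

After pass 1: [34, 15, 5, 0, -5, 35] (5 swaps)
After pass 2: [15, 5, 0, -5, 34, 35] (4 swaps)
After pass 3: [5, 0, -5, 15, 34, 35] (3 swaps)
Total swaps: 12


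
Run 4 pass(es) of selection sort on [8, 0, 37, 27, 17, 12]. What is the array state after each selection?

Pass 1: Select minimum 0 at index 1, swap -> [0, 8, 37, 27, 17, 12]
Pass 2: Select minimum 8 at index 1, swap -> [0, 8, 37, 27, 17, 12]
Pass 3: Select minimum 12 at index 5, swap -> [0, 8, 12, 27, 17, 37]
Pass 4: Select minimum 17 at index 4, swap -> [0, 8, 12, 17, 27, 37]


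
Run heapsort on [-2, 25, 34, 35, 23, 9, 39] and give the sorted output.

Build heap: [39, 35, 34, 25, 23, 9, -2]
Extract 39: [35, 25, 34, -2, 23, 9, 39]
Extract 35: [34, 25, 9, -2, 23, 35, 39]
Extract 34: [25, 23, 9, -2, 34, 35, 39]
Extract 25: [23, -2, 9, 25, 34, 35, 39]
Extract 23: [9, -2, 23, 25, 34, 35, 39]
Extract 9: [-2, 9, 23, 25, 34, 35, 39]


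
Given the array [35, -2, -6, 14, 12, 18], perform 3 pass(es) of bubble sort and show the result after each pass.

After pass 1: [-2, -6, 14, 12, 18, 35] (5 swaps)
After pass 2: [-6, -2, 12, 14, 18, 35] (2 swaps)
After pass 3: [-6, -2, 12, 14, 18, 35] (0 swaps)
Total swaps: 7


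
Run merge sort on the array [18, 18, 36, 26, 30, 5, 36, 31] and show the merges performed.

Divide and conquer:
  Merge [18] + [18] -> [18, 18]
  Merge [36] + [26] -> [26, 36]
  Merge [18, 18] + [26, 36] -> [18, 18, 26, 36]
  Merge [30] + [5] -> [5, 30]
  Merge [36] + [31] -> [31, 36]
  Merge [5, 30] + [31, 36] -> [5, 30, 31, 36]
  Merge [18, 18, 26, 36] + [5, 30, 31, 36] -> [5, 18, 18, 26, 30, 31, 36, 36]


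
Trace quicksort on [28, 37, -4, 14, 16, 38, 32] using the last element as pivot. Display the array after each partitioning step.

Partition 1: pivot=32 at index 4 -> [28, -4, 14, 16, 32, 38, 37]
Partition 2: pivot=16 at index 2 -> [-4, 14, 16, 28, 32, 38, 37]
Partition 3: pivot=14 at index 1 -> [-4, 14, 16, 28, 32, 38, 37]
Partition 4: pivot=37 at index 5 -> [-4, 14, 16, 28, 32, 37, 38]


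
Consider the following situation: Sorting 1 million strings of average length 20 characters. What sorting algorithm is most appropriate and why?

Best choice: MSD radix sort or Mergesort
Reason: MSD radix sort is a non-comparison sort that buckets the strings by successive character positions, running in time proportional to the total number of characters examined rather than O(n log n) string comparisons; mergesort is a stable O(n log n)-comparison alternative that works for arbitrary variable-length keys


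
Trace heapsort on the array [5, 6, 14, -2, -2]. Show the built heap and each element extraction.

Build heap: [14, 6, 5, -2, -2]
Extract 14: [6, -2, 5, -2, 14]
Extract 6: [5, -2, -2, 6, 14]
Extract 5: [-2, -2, 5, 6, 14]
Extract -2: [-2, -2, 5, 6, 14]


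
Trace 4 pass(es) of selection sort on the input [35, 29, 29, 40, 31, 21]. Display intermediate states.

Pass 1: Select minimum 21 at index 5, swap -> [21, 29, 29, 40, 31, 35]
Pass 2: Select minimum 29 at index 1, swap -> [21, 29, 29, 40, 31, 35]
Pass 3: Select minimum 29 at index 2, swap -> [21, 29, 29, 40, 31, 35]
Pass 4: Select minimum 31 at index 4, swap -> [21, 29, 29, 31, 40, 35]


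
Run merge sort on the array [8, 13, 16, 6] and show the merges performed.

Divide and conquer:
  Merge [8] + [13] -> [8, 13]
  Merge [16] + [6] -> [6, 16]
  Merge [8, 13] + [6, 16] -> [6, 8, 13, 16]


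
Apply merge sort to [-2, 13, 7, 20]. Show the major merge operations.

Divide and conquer:
  Merge [-2] + [13] -> [-2, 13]
  Merge [7] + [20] -> [7, 20]
  Merge [-2, 13] + [7, 20] -> [-2, 7, 13, 20]


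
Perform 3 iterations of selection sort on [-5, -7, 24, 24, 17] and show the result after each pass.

Pass 1: Select minimum -7 at index 1, swap -> [-7, -5, 24, 24, 17]
Pass 2: Select minimum -5 at index 1, swap -> [-7, -5, 24, 24, 17]
Pass 3: Select minimum 17 at index 4, swap -> [-7, -5, 17, 24, 24]


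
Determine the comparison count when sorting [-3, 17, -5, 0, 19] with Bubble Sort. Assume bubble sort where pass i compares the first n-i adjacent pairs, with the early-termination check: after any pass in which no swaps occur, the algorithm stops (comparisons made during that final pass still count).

Pass 1: compare adjacent pairs (0,1)..(3,4) = 4 comparison(s), 2 swap(s) -> [-3, -5, 0, 17, 19]
Pass 2: compare adjacent pairs (0,1)..(2,3) = 3 comparison(s), 1 swap(s) -> [-5, -3, 0, 17, 19]
Pass 3: compare adjacent pairs (0,1)..(1,2) = 2 comparison(s), 0 swap(s) -> [-5, -3, 0, 17, 19]
No swaps in this pass, so bubble sort stops here.
Total comparisons: 4 + 3 + 2 = 9


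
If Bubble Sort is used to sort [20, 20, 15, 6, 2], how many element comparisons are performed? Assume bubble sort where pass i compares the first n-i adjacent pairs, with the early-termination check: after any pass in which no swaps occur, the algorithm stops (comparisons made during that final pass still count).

Pass 1: compare adjacent pairs (0,1)..(3,4) = 4 comparison(s), 3 swap(s) -> [20, 15, 6, 2, 20]
Pass 2: compare adjacent pairs (0,1)..(2,3) = 3 comparison(s), 3 swap(s) -> [15, 6, 2, 20, 20]
Pass 3: compare adjacent pairs (0,1)..(1,2) = 2 comparison(s), 2 swap(s) -> [6, 2, 15, 20, 20]
Pass 4: compare adjacent pairs (0,1)..(0,1) = 1 comparison(s), 1 swap(s) -> [2, 6, 15, 20, 20]
Every pass made at least one swap, so all n-1 passes run.
Total comparisons: 4 + 3 + 2 + 1 = 10


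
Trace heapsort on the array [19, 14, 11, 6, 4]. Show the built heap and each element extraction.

Build heap: [19, 14, 11, 6, 4]
Extract 19: [14, 6, 11, 4, 19]
Extract 14: [11, 6, 4, 14, 19]
Extract 11: [6, 4, 11, 14, 19]
Extract 6: [4, 6, 11, 14, 19]


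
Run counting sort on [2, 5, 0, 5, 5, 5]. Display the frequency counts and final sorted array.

Count array: [1, 0, 1, 0, 0, 4]
(count[i] = number of elements equal to i)
Cumulative count: [1, 1, 2, 2, 2, 6]
Sorted: [0, 2, 5, 5, 5, 5]


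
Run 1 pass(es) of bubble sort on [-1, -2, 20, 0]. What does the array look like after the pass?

After pass 1: [-2, -1, 0, 20] (2 swaps)
Total swaps: 2


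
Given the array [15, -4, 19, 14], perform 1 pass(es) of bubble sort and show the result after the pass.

After pass 1: [-4, 15, 14, 19] (2 swaps)
Total swaps: 2


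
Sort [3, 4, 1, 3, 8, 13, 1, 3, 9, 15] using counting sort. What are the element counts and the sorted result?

Count array: [0, 2, 0, 3, 1, 0, 0, 0, 1, 1, 0, 0, 0, 1, 0, 1]
(count[i] = number of elements equal to i)
Cumulative count: [0, 2, 2, 5, 6, 6, 6, 6, 7, 8, 8, 8, 8, 9, 9, 10]
Sorted: [1, 1, 3, 3, 3, 4, 8, 9, 13, 15]


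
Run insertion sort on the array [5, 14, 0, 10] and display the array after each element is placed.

First element 5 is already 'sorted'
Insert 14: shifted 0 elements -> [5, 14, 0, 10]
Insert 0: shifted 2 elements -> [0, 5, 14, 10]
Insert 10: shifted 1 elements -> [0, 5, 10, 14]


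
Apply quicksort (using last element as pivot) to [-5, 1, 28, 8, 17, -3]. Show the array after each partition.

Partition 1: pivot=-3 at index 1 -> [-5, -3, 28, 8, 17, 1]
Partition 2: pivot=1 at index 2 -> [-5, -3, 1, 8, 17, 28]
Partition 3: pivot=28 at index 5 -> [-5, -3, 1, 8, 17, 28]
Partition 4: pivot=17 at index 4 -> [-5, -3, 1, 8, 17, 28]


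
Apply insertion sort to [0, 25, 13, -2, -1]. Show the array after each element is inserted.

First element 0 is already 'sorted'
Insert 25: shifted 0 elements -> [0, 25, 13, -2, -1]
Insert 13: shifted 1 elements -> [0, 13, 25, -2, -1]
Insert -2: shifted 3 elements -> [-2, 0, 13, 25, -1]
Insert -1: shifted 3 elements -> [-2, -1, 0, 13, 25]


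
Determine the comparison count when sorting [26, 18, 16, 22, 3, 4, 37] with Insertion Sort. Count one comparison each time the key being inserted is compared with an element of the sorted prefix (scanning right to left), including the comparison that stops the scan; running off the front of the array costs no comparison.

Insert 18: 26 > 18 (shift), reached front = 1 comparison(s) -> [18, 26, 16, 22, 3, 4, 37]
Insert 16: 26 > 16 (shift), 18 > 16 (shift), reached front = 2 comparison(s) -> [16, 18, 26, 22, 3, 4, 37]
Insert 22: 26 > 22 (shift), 18 <= 22 (stop) = 2 comparison(s) -> [16, 18, 22, 26, 3, 4, 37]
Insert 3: 26 > 3 (shift), 22 > 3 (shift), 18 > 3 (shift), 16 > 3 (shift), reached front = 4 comparison(s) -> [3, 16, 18, 22, 26, 4, 37]
Insert 4: 26 > 4 (shift), 22 > 4 (shift), 18 > 4 (shift), 16 > 4 (shift), 3 <= 4 (stop) = 5 comparison(s) -> [3, 4, 16, 18, 22, 26, 37]
Insert 37: 26 <= 37 (stop) = 1 comparison(s) -> [3, 4, 16, 18, 22, 26, 37]
Total comparisons: 1 + 2 + 2 + 4 + 5 + 1 = 15


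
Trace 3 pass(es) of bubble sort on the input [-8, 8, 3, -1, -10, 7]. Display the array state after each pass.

After pass 1: [-8, 3, -1, -10, 7, 8] (4 swaps)
After pass 2: [-8, -1, -10, 3, 7, 8] (2 swaps)
After pass 3: [-8, -10, -1, 3, 7, 8] (1 swaps)
Total swaps: 7


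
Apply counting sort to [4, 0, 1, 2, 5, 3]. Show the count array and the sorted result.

Count array: [1, 1, 1, 1, 1, 1]
(count[i] = number of elements equal to i)
Cumulative count: [1, 2, 3, 4, 5, 6]
Sorted: [0, 1, 2, 3, 4, 5]


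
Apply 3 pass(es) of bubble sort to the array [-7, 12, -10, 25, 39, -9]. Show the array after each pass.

After pass 1: [-7, -10, 12, 25, -9, 39] (2 swaps)
After pass 2: [-10, -7, 12, -9, 25, 39] (2 swaps)
After pass 3: [-10, -7, -9, 12, 25, 39] (1 swaps)
Total swaps: 5


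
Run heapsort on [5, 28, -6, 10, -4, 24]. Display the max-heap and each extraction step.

Build heap: [28, 10, 24, 5, -4, -6]
Extract 28: [24, 10, -6, 5, -4, 28]
Extract 24: [10, 5, -6, -4, 24, 28]
Extract 10: [5, -4, -6, 10, 24, 28]
Extract 5: [-4, -6, 5, 10, 24, 28]
Extract -4: [-6, -4, 5, 10, 24, 28]


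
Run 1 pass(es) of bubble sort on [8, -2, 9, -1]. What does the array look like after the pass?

After pass 1: [-2, 8, -1, 9] (2 swaps)
Total swaps: 2


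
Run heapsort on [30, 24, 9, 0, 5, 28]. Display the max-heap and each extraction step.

Build heap: [30, 24, 28, 0, 5, 9]
Extract 30: [28, 24, 9, 0, 5, 30]
Extract 28: [24, 5, 9, 0, 28, 30]
Extract 24: [9, 5, 0, 24, 28, 30]
Extract 9: [5, 0, 9, 24, 28, 30]
Extract 5: [0, 5, 9, 24, 28, 30]


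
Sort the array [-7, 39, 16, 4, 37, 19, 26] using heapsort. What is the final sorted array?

Build heap: [39, 37, 26, 4, -7, 19, 16]
Extract 39: [37, 16, 26, 4, -7, 19, 39]
Extract 37: [26, 16, 19, 4, -7, 37, 39]
Extract 26: [19, 16, -7, 4, 26, 37, 39]
Extract 19: [16, 4, -7, 19, 26, 37, 39]
Extract 16: [4, -7, 16, 19, 26, 37, 39]
Extract 4: [-7, 4, 16, 19, 26, 37, 39]


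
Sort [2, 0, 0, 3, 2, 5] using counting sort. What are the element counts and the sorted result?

Count array: [2, 0, 2, 1, 0, 1]
(count[i] = number of elements equal to i)
Cumulative count: [2, 2, 4, 5, 5, 6]
Sorted: [0, 0, 2, 2, 3, 5]


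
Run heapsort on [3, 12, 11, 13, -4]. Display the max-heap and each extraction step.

Build heap: [13, 12, 11, 3, -4]
Extract 13: [12, 3, 11, -4, 13]
Extract 12: [11, 3, -4, 12, 13]
Extract 11: [3, -4, 11, 12, 13]
Extract 3: [-4, 3, 11, 12, 13]


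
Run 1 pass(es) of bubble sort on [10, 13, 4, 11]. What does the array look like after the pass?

After pass 1: [10, 4, 11, 13] (2 swaps)
Total swaps: 2
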